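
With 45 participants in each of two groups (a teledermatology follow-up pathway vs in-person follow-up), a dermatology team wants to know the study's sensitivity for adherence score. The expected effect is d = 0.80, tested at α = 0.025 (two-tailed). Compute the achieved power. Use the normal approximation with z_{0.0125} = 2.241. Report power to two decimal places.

power ≈ 0.94

For two equal groups, power = Φ(d·√(n/2) − z_{α/2}).
d·√(n/2) = 0.80 × √(45/2) = 0.80 × 4.743 = 3.795.
z_β = 3.795 − 2.241 = 1.554.
Power = Φ(1.554) = 0.940.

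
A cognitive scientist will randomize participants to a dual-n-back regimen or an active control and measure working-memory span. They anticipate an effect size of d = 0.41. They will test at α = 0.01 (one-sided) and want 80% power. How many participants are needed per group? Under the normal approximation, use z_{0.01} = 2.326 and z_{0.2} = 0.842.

For two independent groups with equal n: n = 2·((z_{α} + z_β) / d)².
z_{α} + z_β = 2.326 + 0.842 = 3.168.
n = 2 × (3.168 / 0.41)² = 2 × 7.727² = 2 × 59.70 = 119.4.
Round up to the next whole participant.

n = 120 per group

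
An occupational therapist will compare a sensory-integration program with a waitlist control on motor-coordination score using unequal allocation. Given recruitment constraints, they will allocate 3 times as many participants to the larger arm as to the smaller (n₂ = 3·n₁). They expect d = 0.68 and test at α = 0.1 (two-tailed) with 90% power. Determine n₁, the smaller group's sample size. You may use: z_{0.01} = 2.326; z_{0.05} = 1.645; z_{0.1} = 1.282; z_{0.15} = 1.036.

With allocation ratio k = n₂/n₁ = 3, Var(x̄₁−x̄₂) = σ²(1/n₁ + 1/(k·n₁)) = σ²·(k+1)/(k·n₁).
So n₁ = (1 + 1/k)·((z_{α/2} + z_β)/d)² = 1.333 × (2.927/0.68)².
n₁ = 1.333 × 18.53 = 24.7.
Round up: n₁ = 25, giving n₂ = 3 × 25 = 75.

n₁ = 25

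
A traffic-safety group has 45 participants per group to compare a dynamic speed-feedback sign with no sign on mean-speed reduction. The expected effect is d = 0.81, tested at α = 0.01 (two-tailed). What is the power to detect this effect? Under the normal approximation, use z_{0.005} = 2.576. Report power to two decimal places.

power ≈ 0.90

For two equal groups, power = Φ(d·√(n/2) − z_{α/2}).
d·√(n/2) = 0.81 × √(45/2) = 0.81 × 4.743 = 3.842.
z_β = 3.842 − 2.576 = 1.266.
Power = Φ(1.266) = 0.897.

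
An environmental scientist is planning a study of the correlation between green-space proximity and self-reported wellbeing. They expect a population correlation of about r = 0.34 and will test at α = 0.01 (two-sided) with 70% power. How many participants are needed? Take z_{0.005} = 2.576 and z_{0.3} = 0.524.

Fisher's z: C = ½·ln((1+r)/(1−r)) = ½·ln(2.0303) = 0.3541.
n = ((z_{α/2} + z_β)/C)² + 3.
(2.576 + 0.524) / 0.3541 = 3.100 / 0.3541 = 8.755.
n = 8.755² + 3 = 76.64 + 3 = 79.6.
Round up.

n = 80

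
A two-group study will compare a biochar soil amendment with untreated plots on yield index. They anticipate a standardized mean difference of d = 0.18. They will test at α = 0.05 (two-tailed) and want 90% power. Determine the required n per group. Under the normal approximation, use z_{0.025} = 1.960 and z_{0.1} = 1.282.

For two independent groups with equal n: n = 2·((z_{α/2} + z_β) / d)².
z_{α/2} + z_β = 1.960 + 1.282 = 3.242.
n = 2 × (3.242 / 0.18)² = 2 × 18.011² = 2 × 324.40 = 648.8.
Round up to the next whole participant.

n = 649 per group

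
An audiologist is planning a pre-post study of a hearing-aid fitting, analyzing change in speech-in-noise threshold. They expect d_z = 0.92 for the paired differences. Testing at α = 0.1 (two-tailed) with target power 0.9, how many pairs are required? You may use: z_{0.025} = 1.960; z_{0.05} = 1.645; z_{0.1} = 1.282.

For a paired (one-sample on differences) test: n = ((z_{α/2} + z_β) / d)².
z_{α/2} + z_β = 1.645 + 1.282 = 2.927.
n = (2.927 / 0.92)² = 3.182² = 10.12.
Round up.

n = 11 pairs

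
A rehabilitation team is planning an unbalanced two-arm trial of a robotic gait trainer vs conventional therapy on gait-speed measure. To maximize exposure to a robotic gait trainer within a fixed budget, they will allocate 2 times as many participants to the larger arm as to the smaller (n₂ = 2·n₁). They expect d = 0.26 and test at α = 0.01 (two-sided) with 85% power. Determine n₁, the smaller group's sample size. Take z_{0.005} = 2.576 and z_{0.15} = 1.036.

With allocation ratio k = n₂/n₁ = 2, Var(x̄₁−x̄₂) = σ²(1/n₁ + 1/(k·n₁)) = σ²·(k+1)/(k·n₁).
So n₁ = (1 + 1/k)·((z_{α/2} + z_β)/d)² = 1.500 × (3.612/0.26)².
n₁ = 1.500 × 193.00 = 289.5.
Round up: n₁ = 290, giving n₂ = 2 × 290 = 580.

n₁ = 290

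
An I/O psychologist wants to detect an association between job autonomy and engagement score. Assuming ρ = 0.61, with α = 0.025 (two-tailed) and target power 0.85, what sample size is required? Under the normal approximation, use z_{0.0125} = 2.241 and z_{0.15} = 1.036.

n = 25

Fisher's z: C = ½·ln((1+r)/(1−r)) = ½·ln(4.1282) = 0.7089.
n = ((z_{α/2} + z_β)/C)² + 3.
(2.241 + 1.036) / 0.7089 = 3.277 / 0.7089 = 4.623.
n = 4.623² + 3 = 21.37 + 3 = 24.4.
Round up.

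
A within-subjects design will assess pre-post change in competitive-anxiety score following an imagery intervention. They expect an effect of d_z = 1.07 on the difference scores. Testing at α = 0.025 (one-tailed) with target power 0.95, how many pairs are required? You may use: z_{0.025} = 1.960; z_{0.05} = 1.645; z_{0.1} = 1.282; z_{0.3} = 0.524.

For a paired (one-sample on differences) test: n = ((z_{α} + z_β) / d)².
z_{α} + z_β = 1.960 + 1.645 = 3.605.
n = (3.605 / 1.07)² = 3.369² = 11.35.
Round up.

n = 12 pairs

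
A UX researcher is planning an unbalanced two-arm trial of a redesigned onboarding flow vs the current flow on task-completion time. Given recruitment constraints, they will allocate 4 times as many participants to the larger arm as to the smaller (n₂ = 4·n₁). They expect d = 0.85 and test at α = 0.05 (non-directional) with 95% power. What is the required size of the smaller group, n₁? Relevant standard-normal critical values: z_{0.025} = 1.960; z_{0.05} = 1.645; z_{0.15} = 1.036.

n₁ = 23

With allocation ratio k = n₂/n₁ = 4, Var(x̄₁−x̄₂) = σ²(1/n₁ + 1/(k·n₁)) = σ²·(k+1)/(k·n₁).
So n₁ = (1 + 1/k)·((z_{α/2} + z_β)/d)² = 1.250 × (3.605/0.85)².
n₁ = 1.250 × 17.99 = 22.5.
Round up: n₁ = 23, giving n₂ = 4 × 23 = 92.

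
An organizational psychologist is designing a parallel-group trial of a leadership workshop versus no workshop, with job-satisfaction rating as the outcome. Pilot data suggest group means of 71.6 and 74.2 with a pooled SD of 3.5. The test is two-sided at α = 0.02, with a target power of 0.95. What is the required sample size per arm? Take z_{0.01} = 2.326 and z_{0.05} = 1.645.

n = 58 per group

Cohen's d = |M₁ − M₂| / SD_pooled = |71.6 − 74.2| / 3.5 = 2.6 / 3.5 = 0.743.
For two independent groups with equal n: n = 2·((z_{α/2} + z_β) / d)².
z_{α/2} + z_β = 2.326 + 1.645 = 3.971.
n = 2 × (3.971 / 0.743)² = 2 × 5.345² = 2 × 28.56 = 57.1.
Round up to the next whole participant.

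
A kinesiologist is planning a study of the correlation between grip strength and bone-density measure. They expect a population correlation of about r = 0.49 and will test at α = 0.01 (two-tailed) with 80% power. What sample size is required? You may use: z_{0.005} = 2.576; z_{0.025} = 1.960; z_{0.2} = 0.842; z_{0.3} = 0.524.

Fisher's z: C = ½·ln((1+r)/(1−r)) = ½·ln(2.9216) = 0.5361.
n = ((z_{α/2} + z_β)/C)² + 3.
(2.576 + 0.842) / 0.5361 = 3.418 / 0.5361 = 6.376.
n = 6.376² + 3 = 40.65 + 3 = 43.6.
Round up.

n = 44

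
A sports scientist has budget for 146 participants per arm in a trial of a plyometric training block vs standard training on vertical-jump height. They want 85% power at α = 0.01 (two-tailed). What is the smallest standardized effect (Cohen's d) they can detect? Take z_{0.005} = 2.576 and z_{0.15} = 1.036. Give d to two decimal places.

For two independent groups of n = 146 each: d_min = (z_{α/2} + z_β)·√(2/n).
z-sum = 2.576 + 1.036 = 3.612.
d_min = 3.612 × √(2/146) = 3.612 × 0.1170 = 0.423.

d_min ≈ 0.42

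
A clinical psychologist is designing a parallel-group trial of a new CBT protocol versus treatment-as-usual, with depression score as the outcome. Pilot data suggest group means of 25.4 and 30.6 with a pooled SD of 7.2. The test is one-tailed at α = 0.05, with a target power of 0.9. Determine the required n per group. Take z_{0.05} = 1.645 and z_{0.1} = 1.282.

Cohen's d = |M₁ − M₂| / SD_pooled = |25.4 − 30.6| / 7.2 = 5.2 / 7.2 = 0.722.
For two independent groups with equal n: n = 2·((z_{α} + z_β) / d)².
z_{α} + z_β = 1.645 + 1.282 = 2.927.
n = 2 × (2.927 / 0.722)² = 2 × 4.054² = 2 × 16.44 = 32.9.
Round up to the next whole participant.

n = 33 per group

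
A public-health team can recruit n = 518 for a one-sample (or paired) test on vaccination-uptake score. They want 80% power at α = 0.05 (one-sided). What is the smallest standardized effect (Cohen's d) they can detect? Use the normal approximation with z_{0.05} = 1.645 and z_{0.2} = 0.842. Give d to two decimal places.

For a single sample (or paired design) of n = 518: d_min = (z_{α} + z_β)/√n.
z-sum = 1.645 + 0.842 = 2.487.
d_min = 2.487 / √518 = 2.487 / 22.760 = 0.109.

d_min ≈ 0.11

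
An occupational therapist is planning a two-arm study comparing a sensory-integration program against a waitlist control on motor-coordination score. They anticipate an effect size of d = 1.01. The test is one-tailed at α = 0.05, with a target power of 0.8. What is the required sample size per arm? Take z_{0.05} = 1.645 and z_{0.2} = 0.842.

n = 13 per group

For two independent groups with equal n: n = 2·((z_{α} + z_β) / d)².
z_{α} + z_β = 1.645 + 0.842 = 2.487.
n = 2 × (2.487 / 1.01)² = 2 × 2.462² = 2 × 6.06 = 12.1.
Round up to the next whole participant.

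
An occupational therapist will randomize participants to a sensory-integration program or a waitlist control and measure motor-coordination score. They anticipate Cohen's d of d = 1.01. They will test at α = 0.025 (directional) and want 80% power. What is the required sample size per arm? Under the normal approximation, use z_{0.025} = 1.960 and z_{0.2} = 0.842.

n = 16 per group

For two independent groups with equal n: n = 2·((z_{α} + z_β) / d)².
z_{α} + z_β = 1.960 + 0.842 = 2.802.
n = 2 × (2.802 / 1.01)² = 2 × 2.774² = 2 × 7.70 = 15.4.
Round up to the next whole participant.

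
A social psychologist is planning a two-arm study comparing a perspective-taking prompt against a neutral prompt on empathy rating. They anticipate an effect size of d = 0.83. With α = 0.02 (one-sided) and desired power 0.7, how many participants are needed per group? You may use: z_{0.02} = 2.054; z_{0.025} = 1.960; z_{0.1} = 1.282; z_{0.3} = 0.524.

n = 20 per group

For two independent groups with equal n: n = 2·((z_{α} + z_β) / d)².
z_{α} + z_β = 2.054 + 0.524 = 2.578.
n = 2 × (2.578 / 0.83)² = 2 × 3.106² = 2 × 9.65 = 19.3.
Round up to the next whole participant.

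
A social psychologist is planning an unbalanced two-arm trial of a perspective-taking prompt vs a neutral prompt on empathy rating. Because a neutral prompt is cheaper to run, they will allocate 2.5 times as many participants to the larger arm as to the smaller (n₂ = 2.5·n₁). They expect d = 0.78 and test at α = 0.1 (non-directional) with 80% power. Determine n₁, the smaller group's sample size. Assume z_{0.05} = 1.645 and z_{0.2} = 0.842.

n₁ = 15

With allocation ratio k = n₂/n₁ = 2.5, Var(x̄₁−x̄₂) = σ²(1/n₁ + 1/(k·n₁)) = σ²·(k+1)/(k·n₁).
So n₁ = (1 + 1/k)·((z_{α/2} + z_β)/d)² = 1.400 × (2.487/0.78)².
n₁ = 1.400 × 10.17 = 14.2.
Round up: n₁ = 15, giving n₂ = ⌈2.5 × 15⌉ = ⌈37.5⌉ = 38.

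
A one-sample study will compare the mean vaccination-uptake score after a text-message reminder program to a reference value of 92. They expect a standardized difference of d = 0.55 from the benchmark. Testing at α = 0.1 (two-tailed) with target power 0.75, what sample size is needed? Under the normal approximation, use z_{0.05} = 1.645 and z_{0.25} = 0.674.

n = 18

For a one-sample test: n = ((z_{α/2} + z_β) / d)².
z_{α/2} + z_β = 1.645 + 0.674 = 2.319.
n = (2.319 / 0.55)² = 4.216² = 17.78.
Round up.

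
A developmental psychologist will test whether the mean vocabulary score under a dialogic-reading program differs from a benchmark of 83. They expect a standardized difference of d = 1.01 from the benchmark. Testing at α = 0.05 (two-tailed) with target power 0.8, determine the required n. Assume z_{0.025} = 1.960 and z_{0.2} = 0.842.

n = 8

For a one-sample test: n = ((z_{α/2} + z_β) / d)².
z_{α/2} + z_β = 1.960 + 0.842 = 2.802.
n = (2.802 / 1.01)² = 2.774² = 7.70.
Round up.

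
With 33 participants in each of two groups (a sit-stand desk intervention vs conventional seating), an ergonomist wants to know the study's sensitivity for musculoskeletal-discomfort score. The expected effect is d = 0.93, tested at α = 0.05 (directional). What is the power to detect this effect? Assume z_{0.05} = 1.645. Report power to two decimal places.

power ≈ 0.98

For two equal groups, power = Φ(d·√(n/2) − z_{α}).
d·√(n/2) = 0.93 × √(33/2) = 0.93 × 4.062 = 3.778.
z_β = 3.778 − 1.645 = 2.133.
Power = Φ(2.133) = 0.984.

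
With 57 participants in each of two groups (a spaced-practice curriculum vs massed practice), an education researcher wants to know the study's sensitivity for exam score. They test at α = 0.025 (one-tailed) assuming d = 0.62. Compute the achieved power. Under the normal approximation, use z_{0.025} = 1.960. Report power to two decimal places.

For two equal groups, power = Φ(d·√(n/2) − z_{α}).
d·√(n/2) = 0.62 × √(57/2) = 0.62 × 5.339 = 3.310.
z_β = 3.310 − 1.960 = 1.350.
Power = Φ(1.350) = 0.911.

power ≈ 0.91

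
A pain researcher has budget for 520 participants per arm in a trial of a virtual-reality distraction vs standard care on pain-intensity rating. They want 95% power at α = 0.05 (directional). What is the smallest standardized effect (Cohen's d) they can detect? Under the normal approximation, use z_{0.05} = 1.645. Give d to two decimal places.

For two independent groups of n = 520 each: d_min = (z_{α} + z_β)·√(2/n).
z-sum = 1.645 + 1.645 = 3.290.
d_min = 3.290 × √(2/520) = 3.290 × 0.0620 = 0.204.

d_min ≈ 0.20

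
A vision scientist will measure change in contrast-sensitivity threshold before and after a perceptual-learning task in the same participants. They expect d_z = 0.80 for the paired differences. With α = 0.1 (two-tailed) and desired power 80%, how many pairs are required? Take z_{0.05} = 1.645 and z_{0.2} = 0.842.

For a paired (one-sample on differences) test: n = ((z_{α/2} + z_β) / d)².
z_{α/2} + z_β = 1.645 + 0.842 = 2.487.
n = (2.487 / 0.80)² = 3.109² = 9.66.
Round up.

n = 10 pairs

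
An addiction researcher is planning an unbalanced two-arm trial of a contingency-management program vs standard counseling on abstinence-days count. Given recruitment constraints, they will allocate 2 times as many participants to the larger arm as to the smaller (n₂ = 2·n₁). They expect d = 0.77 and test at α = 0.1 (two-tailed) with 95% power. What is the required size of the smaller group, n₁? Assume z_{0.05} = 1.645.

n₁ = 28

With allocation ratio k = n₂/n₁ = 2, Var(x̄₁−x̄₂) = σ²(1/n₁ + 1/(k·n₁)) = σ²·(k+1)/(k·n₁).
So n₁ = (1 + 1/k)·((z_{α/2} + z_β)/d)² = 1.500 × (3.290/0.77)².
n₁ = 1.500 × 18.26 = 27.4.
Round up: n₁ = 28, giving n₂ = 2 × 28 = 56.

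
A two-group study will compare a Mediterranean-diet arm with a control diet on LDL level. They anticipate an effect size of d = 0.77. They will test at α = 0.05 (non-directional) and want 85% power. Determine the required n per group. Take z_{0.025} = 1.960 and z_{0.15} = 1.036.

For two independent groups with equal n: n = 2·((z_{α/2} + z_β) / d)².
z_{α/2} + z_β = 1.960 + 1.036 = 2.996.
n = 2 × (2.996 / 0.77)² = 2 × 3.891² = 2 × 15.14 = 30.3.
Round up to the next whole participant.

n = 31 per group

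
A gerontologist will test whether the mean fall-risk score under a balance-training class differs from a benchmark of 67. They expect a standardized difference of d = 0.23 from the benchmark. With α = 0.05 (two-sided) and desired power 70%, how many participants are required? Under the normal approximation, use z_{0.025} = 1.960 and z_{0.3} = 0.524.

For a one-sample test: n = ((z_{α/2} + z_β) / d)².
z_{α/2} + z_β = 1.960 + 0.524 = 2.484.
n = (2.484 / 0.23)² = 10.800² = 116.64.
Round up.

n = 117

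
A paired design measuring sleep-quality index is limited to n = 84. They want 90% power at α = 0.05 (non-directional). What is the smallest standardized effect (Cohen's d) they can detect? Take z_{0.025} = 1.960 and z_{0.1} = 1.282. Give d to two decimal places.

d_min ≈ 0.35

For a single sample (or paired design) of n = 84: d_min = (z_{α/2} + z_β)/√n.
z-sum = 1.960 + 1.282 = 3.242.
d_min = 3.242 / √84 = 3.242 / 9.165 = 0.354.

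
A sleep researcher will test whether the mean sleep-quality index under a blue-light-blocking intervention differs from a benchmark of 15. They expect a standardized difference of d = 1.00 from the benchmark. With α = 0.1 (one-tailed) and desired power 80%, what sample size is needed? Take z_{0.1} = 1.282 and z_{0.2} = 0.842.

For a one-sample test: n = ((z_{α} + z_β) / d)².
z_{α} + z_β = 1.282 + 0.842 = 2.124.
n = (2.124 / 1.00)² = 2.124² = 4.51.
Round up.

n = 5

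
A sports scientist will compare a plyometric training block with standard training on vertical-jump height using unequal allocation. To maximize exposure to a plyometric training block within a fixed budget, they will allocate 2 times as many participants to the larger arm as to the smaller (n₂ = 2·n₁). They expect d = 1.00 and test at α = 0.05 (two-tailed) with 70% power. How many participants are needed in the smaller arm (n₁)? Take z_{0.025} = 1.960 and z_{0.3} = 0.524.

With allocation ratio k = n₂/n₁ = 2, Var(x̄₁−x̄₂) = σ²(1/n₁ + 1/(k·n₁)) = σ²·(k+1)/(k·n₁).
So n₁ = (1 + 1/k)·((z_{α/2} + z_β)/d)² = 1.500 × (2.484/1.00)².
n₁ = 1.500 × 6.17 = 9.3.
Round up: n₁ = 10, giving n₂ = 2 × 10 = 20.

n₁ = 10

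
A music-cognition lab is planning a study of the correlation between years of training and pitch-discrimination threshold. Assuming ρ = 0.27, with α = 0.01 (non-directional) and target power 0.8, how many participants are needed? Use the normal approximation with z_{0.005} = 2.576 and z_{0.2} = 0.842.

n = 156

Fisher's z: C = ½·ln((1+r)/(1−r)) = ½·ln(1.7397) = 0.2769.
n = ((z_{α/2} + z_β)/C)² + 3.
(2.576 + 0.842) / 0.2769 = 3.418 / 0.2769 = 12.344.
n = 12.344² + 3 = 152.37 + 3 = 155.4.
Round up.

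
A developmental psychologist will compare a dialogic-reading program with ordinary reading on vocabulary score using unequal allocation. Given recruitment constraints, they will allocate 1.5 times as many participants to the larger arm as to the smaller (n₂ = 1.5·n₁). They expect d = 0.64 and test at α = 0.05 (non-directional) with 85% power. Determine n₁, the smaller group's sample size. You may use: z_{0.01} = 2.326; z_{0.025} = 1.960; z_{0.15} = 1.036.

With allocation ratio k = n₂/n₁ = 1.5, Var(x̄₁−x̄₂) = σ²(1/n₁ + 1/(k·n₁)) = σ²·(k+1)/(k·n₁).
So n₁ = (1 + 1/k)·((z_{α/2} + z_β)/d)² = 1.667 × (2.996/0.64)².
n₁ = 1.667 × 21.91 = 36.5.
Round up: n₁ = 37, giving n₂ = ⌈1.5 × 37⌉ = ⌈55.5⌉ = 56.

n₁ = 37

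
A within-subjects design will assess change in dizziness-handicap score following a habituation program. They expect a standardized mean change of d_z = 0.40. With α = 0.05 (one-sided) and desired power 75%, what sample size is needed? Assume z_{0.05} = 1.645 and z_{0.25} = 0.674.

n = 34 pairs

For a paired (one-sample on differences) test: n = ((z_{α} + z_β) / d)².
z_{α} + z_β = 1.645 + 0.674 = 2.319.
n = (2.319 / 0.40)² = 5.797² = 33.61.
Round up.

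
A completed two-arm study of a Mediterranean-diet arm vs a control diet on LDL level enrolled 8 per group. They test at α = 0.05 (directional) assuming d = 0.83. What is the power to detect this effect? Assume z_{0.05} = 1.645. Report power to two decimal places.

For two equal groups, power = Φ(d·√(n/2) − z_{α}).
d·√(n/2) = 0.83 × √(8/2) = 0.83 × 2.000 = 1.660.
z_β = 1.660 − 1.645 = 0.015.
Power = Φ(0.015) = 0.506.

power ≈ 0.51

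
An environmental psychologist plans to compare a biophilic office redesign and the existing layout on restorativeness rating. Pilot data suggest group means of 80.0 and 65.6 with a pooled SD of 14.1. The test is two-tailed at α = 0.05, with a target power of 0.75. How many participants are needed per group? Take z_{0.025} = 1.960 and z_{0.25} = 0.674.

n = 14 per group

Cohen's d = |M₁ − M₂| / SD_pooled = |80.0 − 65.6| / 14.1 = 14.4 / 14.1 = 1.021.
For two independent groups with equal n: n = 2·((z_{α/2} + z_β) / d)².
z_{α/2} + z_β = 1.960 + 0.674 = 2.634.
n = 2 × (2.634 / 1.021)² = 2 × 2.580² = 2 × 6.66 = 13.3.
Round up to the next whole participant.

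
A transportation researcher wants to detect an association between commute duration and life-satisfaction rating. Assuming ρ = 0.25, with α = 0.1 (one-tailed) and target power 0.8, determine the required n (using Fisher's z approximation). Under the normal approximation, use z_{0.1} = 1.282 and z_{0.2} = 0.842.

n = 73

Fisher's z: C = ½·ln((1+r)/(1−r)) = ½·ln(1.6667) = 0.2554.
n = ((z_{α} + z_β)/C)² + 3.
(1.282 + 0.842) / 0.2554 = 2.124 / 0.2554 = 8.316.
n = 8.316² + 3 = 69.16 + 3 = 72.2.
Round up.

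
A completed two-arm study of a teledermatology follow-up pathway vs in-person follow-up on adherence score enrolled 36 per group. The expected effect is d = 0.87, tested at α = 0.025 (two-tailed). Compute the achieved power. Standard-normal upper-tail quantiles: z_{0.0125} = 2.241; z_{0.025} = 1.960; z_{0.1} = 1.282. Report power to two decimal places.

power ≈ 0.93

For two equal groups, power = Φ(d·√(n/2) − z_{α/2}).
d·√(n/2) = 0.87 × √(36/2) = 0.87 × 4.243 = 3.691.
z_β = 3.691 − 2.241 = 1.450.
Power = Φ(1.450) = 0.926.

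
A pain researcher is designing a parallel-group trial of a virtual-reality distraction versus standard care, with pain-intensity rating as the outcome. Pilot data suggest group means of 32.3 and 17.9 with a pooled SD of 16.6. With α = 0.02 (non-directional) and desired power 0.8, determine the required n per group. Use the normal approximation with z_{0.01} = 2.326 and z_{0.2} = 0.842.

n = 27 per group

Cohen's d = |M₁ − M₂| / SD_pooled = |32.3 − 17.9| / 16.6 = 14.4 / 16.6 = 0.867.
For two independent groups with equal n: n = 2·((z_{α/2} + z_β) / d)².
z_{α/2} + z_β = 2.326 + 0.842 = 3.168.
n = 2 × (3.168 / 0.867)² = 2 × 3.654² = 2 × 13.35 = 26.7.
Round up to the next whole participant.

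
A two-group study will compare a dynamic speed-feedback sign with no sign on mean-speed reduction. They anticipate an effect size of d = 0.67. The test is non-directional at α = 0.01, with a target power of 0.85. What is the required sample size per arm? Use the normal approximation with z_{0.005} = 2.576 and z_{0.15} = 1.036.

n = 59 per group

For two independent groups with equal n: n = 2·((z_{α/2} + z_β) / d)².
z_{α/2} + z_β = 2.576 + 1.036 = 3.612.
n = 2 × (3.612 / 0.67)² = 2 × 5.391² = 2 × 29.06 = 58.1.
Round up to the next whole participant.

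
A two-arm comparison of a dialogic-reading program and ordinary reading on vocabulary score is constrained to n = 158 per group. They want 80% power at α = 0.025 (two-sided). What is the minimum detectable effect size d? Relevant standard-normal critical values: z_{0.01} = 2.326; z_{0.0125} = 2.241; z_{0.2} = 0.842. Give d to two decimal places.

For two independent groups of n = 158 each: d_min = (z_{α/2} + z_β)·√(2/n).
z-sum = 2.241 + 0.842 = 3.083.
d_min = 3.083 × √(2/158) = 3.083 × 0.1125 = 0.347.

d_min ≈ 0.35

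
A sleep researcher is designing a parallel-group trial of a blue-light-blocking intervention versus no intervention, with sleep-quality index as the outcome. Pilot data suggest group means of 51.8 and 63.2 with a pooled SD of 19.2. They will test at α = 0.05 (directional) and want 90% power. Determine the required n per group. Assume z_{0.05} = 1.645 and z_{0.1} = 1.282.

n = 49 per group

Cohen's d = |M₁ − M₂| / SD_pooled = |51.8 − 63.2| / 19.2 = 11.4 / 19.2 = 0.594.
For two independent groups with equal n: n = 2·((z_{α} + z_β) / d)².
z_{α} + z_β = 1.645 + 1.282 = 2.927.
n = 2 × (2.927 / 0.594)² = 2 × 4.928² = 2 × 24.28 = 48.6.
Round up to the next whole participant.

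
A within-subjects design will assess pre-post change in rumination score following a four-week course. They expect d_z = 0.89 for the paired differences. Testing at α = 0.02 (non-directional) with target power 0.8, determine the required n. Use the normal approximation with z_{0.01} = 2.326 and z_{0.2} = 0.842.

For a paired (one-sample on differences) test: n = ((z_{α/2} + z_β) / d)².
z_{α/2} + z_β = 2.326 + 0.842 = 3.168.
n = (3.168 / 0.89)² = 3.560² = 12.67.
Round up.

n = 13 pairs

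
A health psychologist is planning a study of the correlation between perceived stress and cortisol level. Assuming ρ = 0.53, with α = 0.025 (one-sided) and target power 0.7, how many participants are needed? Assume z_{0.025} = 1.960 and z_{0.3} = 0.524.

Fisher's z: C = ½·ln((1+r)/(1−r)) = ½·ln(3.2553) = 0.5901.
n = ((z_{α} + z_β)/C)² + 3.
(1.960 + 0.524) / 0.5901 = 2.484 / 0.5901 = 4.209.
n = 4.209² + 3 = 17.72 + 3 = 20.7.
Round up.

n = 21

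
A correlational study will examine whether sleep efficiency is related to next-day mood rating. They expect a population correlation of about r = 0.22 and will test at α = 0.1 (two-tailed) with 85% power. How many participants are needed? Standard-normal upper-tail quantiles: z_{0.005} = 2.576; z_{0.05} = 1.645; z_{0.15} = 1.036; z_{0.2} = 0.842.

n = 147

Fisher's z: C = ½·ln((1+r)/(1−r)) = ½·ln(1.5641) = 0.2237.
n = ((z_{α/2} + z_β)/C)² + 3.
(1.645 + 1.036) / 0.2237 = 2.681 / 0.2237 = 11.985.
n = 11.985² + 3 = 143.64 + 3 = 146.6.
Round up.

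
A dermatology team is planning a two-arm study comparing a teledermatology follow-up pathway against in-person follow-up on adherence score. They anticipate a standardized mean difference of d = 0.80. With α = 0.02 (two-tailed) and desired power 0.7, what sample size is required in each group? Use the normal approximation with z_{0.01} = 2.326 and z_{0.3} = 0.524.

For two independent groups with equal n: n = 2·((z_{α/2} + z_β) / d)².
z_{α/2} + z_β = 2.326 + 0.524 = 2.850.
n = 2 × (2.850 / 0.80)² = 2 × 3.562² = 2 × 12.69 = 25.4.
Round up to the next whole participant.

n = 26 per group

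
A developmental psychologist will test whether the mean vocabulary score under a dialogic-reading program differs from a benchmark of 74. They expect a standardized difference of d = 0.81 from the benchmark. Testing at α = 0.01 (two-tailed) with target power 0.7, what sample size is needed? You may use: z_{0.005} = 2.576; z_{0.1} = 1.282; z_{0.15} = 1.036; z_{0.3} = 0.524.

n = 15

For a one-sample test: n = ((z_{α/2} + z_β) / d)².
z_{α/2} + z_β = 2.576 + 0.524 = 3.100.
n = (3.100 / 0.81)² = 3.827² = 14.65.
Round up.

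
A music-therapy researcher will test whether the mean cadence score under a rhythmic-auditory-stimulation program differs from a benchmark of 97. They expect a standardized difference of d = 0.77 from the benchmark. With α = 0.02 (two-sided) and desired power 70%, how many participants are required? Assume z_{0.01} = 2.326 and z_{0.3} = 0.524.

n = 14

For a one-sample test: n = ((z_{α/2} + z_β) / d)².
z_{α/2} + z_β = 2.326 + 0.524 = 2.850.
n = (2.850 / 0.77)² = 3.701² = 13.70.
Round up.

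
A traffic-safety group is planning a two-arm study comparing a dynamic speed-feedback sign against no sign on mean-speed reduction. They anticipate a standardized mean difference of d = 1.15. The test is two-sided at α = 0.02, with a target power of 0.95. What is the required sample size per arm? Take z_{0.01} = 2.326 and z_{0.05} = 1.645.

For two independent groups with equal n: n = 2·((z_{α/2} + z_β) / d)².
z_{α/2} + z_β = 2.326 + 1.645 = 3.971.
n = 2 × (3.971 / 1.15)² = 2 × 3.453² = 2 × 11.92 = 23.8.
Round up to the next whole participant.

n = 24 per group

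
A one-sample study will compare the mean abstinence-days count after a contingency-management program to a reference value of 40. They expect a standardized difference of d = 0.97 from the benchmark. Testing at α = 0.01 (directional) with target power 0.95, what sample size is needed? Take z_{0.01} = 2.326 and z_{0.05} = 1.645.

n = 17

For a one-sample test: n = ((z_{α} + z_β) / d)².
z_{α} + z_β = 2.326 + 1.645 = 3.971.
n = (3.971 / 0.97)² = 4.094² = 16.76.
Round up.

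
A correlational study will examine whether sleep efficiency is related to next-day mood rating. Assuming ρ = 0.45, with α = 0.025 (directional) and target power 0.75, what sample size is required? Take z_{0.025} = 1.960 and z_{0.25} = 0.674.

Fisher's z: C = ½·ln((1+r)/(1−r)) = ½·ln(2.6364) = 0.4847.
n = ((z_{α} + z_β)/C)² + 3.
(1.960 + 0.674) / 0.4847 = 2.634 / 0.4847 = 5.434.
n = 5.434² + 3 = 29.53 + 3 = 32.5.
Round up.

n = 33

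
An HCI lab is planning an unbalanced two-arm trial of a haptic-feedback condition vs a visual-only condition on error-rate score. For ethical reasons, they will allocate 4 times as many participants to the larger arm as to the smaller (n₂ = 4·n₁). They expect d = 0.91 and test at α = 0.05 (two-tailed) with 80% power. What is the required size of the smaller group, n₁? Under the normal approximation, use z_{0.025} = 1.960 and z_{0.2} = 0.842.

With allocation ratio k = n₂/n₁ = 4, Var(x̄₁−x̄₂) = σ²(1/n₁ + 1/(k·n₁)) = σ²·(k+1)/(k·n₁).
So n₁ = (1 + 1/k)·((z_{α/2} + z_β)/d)² = 1.250 × (2.802/0.91)².
n₁ = 1.250 × 9.48 = 11.9.
Round up: n₁ = 12, giving n₂ = 4 × 12 = 48.

n₁ = 12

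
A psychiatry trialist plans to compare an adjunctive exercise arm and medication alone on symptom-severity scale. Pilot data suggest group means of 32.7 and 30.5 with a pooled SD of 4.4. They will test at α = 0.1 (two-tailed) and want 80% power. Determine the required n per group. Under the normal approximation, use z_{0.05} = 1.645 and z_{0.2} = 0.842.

n = 50 per group

Cohen's d = |M₁ − M₂| / SD_pooled = |32.7 − 30.5| / 4.4 = 2.2 / 4.4 = 0.500.
For two independent groups with equal n: n = 2·((z_{α/2} + z_β) / d)².
z_{α/2} + z_β = 1.645 + 0.842 = 2.487.
n = 2 × (2.487 / 0.500)² = 2 × 4.974² = 2 × 24.74 = 49.5.
Round up to the next whole participant.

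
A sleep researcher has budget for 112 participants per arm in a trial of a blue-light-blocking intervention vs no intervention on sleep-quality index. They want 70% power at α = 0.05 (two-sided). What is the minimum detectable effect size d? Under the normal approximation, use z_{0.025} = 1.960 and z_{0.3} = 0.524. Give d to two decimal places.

For two independent groups of n = 112 each: d_min = (z_{α/2} + z_β)·√(2/n).
z-sum = 1.960 + 0.524 = 2.484.
d_min = 2.484 × √(2/112) = 2.484 × 0.1336 = 0.332.

d_min ≈ 0.33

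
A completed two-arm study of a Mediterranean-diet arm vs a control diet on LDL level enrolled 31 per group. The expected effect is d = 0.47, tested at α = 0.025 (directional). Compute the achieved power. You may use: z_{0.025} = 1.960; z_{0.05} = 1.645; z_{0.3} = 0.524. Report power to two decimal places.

power ≈ 0.46

For two equal groups, power = Φ(d·√(n/2) − z_{α}).
d·√(n/2) = 0.47 × √(31/2) = 0.47 × 3.937 = 1.850.
z_β = 1.850 − 1.960 = -0.110.
Power = Φ(-0.110) = 0.456.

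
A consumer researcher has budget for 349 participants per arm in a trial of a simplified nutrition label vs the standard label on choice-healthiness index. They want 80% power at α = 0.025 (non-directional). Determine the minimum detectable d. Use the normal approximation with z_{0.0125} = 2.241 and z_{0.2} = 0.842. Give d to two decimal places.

For two independent groups of n = 349 each: d_min = (z_{α/2} + z_β)·√(2/n).
z-sum = 2.241 + 0.842 = 3.083.
d_min = 3.083 × √(2/349) = 3.083 × 0.0757 = 0.233.

d_min ≈ 0.23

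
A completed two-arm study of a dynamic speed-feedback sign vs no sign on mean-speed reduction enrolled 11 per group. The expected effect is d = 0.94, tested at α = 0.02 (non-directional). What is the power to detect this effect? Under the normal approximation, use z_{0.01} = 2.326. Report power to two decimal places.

For two equal groups, power = Φ(d·√(n/2) − z_{α/2}).
d·√(n/2) = 0.94 × √(11/2) = 0.94 × 2.345 = 2.204.
z_β = 2.204 − 2.326 = -0.122.
Power = Φ(-0.122) = 0.452.

power ≈ 0.45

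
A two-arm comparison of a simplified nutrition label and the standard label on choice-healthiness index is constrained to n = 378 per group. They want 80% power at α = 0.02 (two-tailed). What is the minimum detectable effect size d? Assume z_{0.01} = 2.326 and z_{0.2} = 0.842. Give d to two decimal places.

For two independent groups of n = 378 each: d_min = (z_{α/2} + z_β)·√(2/n).
z-sum = 2.326 + 0.842 = 3.168.
d_min = 3.168 × √(2/378) = 3.168 × 0.0727 = 0.230.

d_min ≈ 0.23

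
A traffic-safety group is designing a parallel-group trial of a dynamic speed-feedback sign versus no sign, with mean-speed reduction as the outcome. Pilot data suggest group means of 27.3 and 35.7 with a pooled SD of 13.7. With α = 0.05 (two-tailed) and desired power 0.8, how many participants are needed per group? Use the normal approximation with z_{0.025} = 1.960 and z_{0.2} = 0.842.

Cohen's d = |M₁ − M₂| / SD_pooled = |27.3 − 35.7| / 13.7 = 8.4 / 13.7 = 0.613.
For two independent groups with equal n: n = 2·((z_{α/2} + z_β) / d)².
z_{α/2} + z_β = 1.960 + 0.842 = 2.802.
n = 2 × (2.802 / 0.613)² = 2 × 4.571² = 2 × 20.89 = 41.8.
Round up to the next whole participant.

n = 42 per group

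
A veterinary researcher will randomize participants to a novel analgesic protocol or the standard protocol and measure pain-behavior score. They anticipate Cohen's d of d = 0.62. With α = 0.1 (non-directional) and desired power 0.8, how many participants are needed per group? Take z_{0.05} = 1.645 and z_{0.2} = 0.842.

n = 33 per group

For two independent groups with equal n: n = 2·((z_{α/2} + z_β) / d)².
z_{α/2} + z_β = 1.645 + 0.842 = 2.487.
n = 2 × (2.487 / 0.62)² = 2 × 4.011² = 2 × 16.09 = 32.2.
Round up to the next whole participant.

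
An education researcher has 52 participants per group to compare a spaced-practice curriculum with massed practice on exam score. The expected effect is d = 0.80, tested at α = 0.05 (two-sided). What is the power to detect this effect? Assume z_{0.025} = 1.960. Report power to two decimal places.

power ≈ 0.98

For two equal groups, power = Φ(d·√(n/2) − z_{α/2}).
d·√(n/2) = 0.80 × √(52/2) = 0.80 × 5.099 = 4.079.
z_β = 4.079 − 1.960 = 2.119.
Power = Φ(2.119) = 0.983.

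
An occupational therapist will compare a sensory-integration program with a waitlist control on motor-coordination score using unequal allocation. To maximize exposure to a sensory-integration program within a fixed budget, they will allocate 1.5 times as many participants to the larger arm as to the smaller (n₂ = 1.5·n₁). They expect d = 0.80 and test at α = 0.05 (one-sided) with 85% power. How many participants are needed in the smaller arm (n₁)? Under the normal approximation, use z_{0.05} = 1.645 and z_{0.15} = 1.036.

With allocation ratio k = n₂/n₁ = 1.5, Var(x̄₁−x̄₂) = σ²(1/n₁ + 1/(k·n₁)) = σ²·(k+1)/(k·n₁).
So n₁ = (1 + 1/k)·((z_{α} + z_β)/d)² = 1.667 × (2.681/0.80)².
n₁ = 1.667 × 11.23 = 18.7.
Round up: n₁ = 19, giving n₂ = ⌈1.5 × 19⌉ = ⌈28.5⌉ = 29.

n₁ = 19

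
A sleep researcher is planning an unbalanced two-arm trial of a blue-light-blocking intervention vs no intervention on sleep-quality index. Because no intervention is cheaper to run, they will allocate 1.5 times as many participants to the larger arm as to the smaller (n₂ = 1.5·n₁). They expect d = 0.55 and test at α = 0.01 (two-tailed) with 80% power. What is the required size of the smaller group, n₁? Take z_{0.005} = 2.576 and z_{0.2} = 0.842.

n₁ = 65

With allocation ratio k = n₂/n₁ = 1.5, Var(x̄₁−x̄₂) = σ²(1/n₁ + 1/(k·n₁)) = σ²·(k+1)/(k·n₁).
So n₁ = (1 + 1/k)·((z_{α/2} + z_β)/d)² = 1.667 × (3.418/0.55)².
n₁ = 1.667 × 38.62 = 64.4.
Round up: n₁ = 65, giving n₂ = ⌈1.5 × 65⌉ = ⌈97.5⌉ = 98.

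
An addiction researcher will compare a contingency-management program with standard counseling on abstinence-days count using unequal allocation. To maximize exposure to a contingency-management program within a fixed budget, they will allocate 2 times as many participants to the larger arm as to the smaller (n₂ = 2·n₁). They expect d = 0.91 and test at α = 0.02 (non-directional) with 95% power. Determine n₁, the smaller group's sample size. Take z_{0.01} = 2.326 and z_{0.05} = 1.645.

n₁ = 29

With allocation ratio k = n₂/n₁ = 2, Var(x̄₁−x̄₂) = σ²(1/n₁ + 1/(k·n₁)) = σ²·(k+1)/(k·n₁).
So n₁ = (1 + 1/k)·((z_{α/2} + z_β)/d)² = 1.500 × (3.971/0.91)².
n₁ = 1.500 × 19.04 = 28.6.
Round up: n₁ = 29, giving n₂ = 2 × 29 = 58.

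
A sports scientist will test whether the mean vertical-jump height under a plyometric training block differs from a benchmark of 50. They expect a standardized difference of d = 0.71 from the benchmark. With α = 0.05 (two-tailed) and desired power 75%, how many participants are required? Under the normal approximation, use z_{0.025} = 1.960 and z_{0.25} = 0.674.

n = 14

For a one-sample test: n = ((z_{α/2} + z_β) / d)².
z_{α/2} + z_β = 1.960 + 0.674 = 2.634.
n = (2.634 / 0.71)² = 3.710² = 13.76.
Round up.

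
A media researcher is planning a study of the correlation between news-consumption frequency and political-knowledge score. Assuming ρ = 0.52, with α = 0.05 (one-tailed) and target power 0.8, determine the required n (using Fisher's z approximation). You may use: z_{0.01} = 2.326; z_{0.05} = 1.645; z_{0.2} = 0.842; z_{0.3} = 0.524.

n = 22

Fisher's z: C = ½·ln((1+r)/(1−r)) = ½·ln(3.1667) = 0.5763.
n = ((z_{α} + z_β)/C)² + 3.
(1.645 + 0.842) / 0.5763 = 2.487 / 0.5763 = 4.315.
n = 4.315² + 3 = 18.62 + 3 = 21.6.
Round up.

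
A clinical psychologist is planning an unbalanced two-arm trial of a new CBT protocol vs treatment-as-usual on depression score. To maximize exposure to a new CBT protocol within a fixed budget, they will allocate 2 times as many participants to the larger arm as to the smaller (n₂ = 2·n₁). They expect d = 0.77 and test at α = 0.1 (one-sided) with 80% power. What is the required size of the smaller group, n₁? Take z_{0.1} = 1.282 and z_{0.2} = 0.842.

n₁ = 12

With allocation ratio k = n₂/n₁ = 2, Var(x̄₁−x̄₂) = σ²(1/n₁ + 1/(k·n₁)) = σ²·(k+1)/(k·n₁).
So n₁ = (1 + 1/k)·((z_{α} + z_β)/d)² = 1.500 × (2.124/0.77)².
n₁ = 1.500 × 7.61 = 11.4.
Round up: n₁ = 12, giving n₂ = 2 × 12 = 24.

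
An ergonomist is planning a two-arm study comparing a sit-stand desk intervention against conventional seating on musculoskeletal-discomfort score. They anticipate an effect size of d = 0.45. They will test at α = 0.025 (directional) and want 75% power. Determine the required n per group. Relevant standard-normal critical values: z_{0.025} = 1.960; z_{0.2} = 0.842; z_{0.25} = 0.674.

n = 69 per group

For two independent groups with equal n: n = 2·((z_{α} + z_β) / d)².
z_{α} + z_β = 1.960 + 0.674 = 2.634.
n = 2 × (2.634 / 0.45)² = 2 × 5.853² = 2 × 34.26 = 68.5.
Round up to the next whole participant.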